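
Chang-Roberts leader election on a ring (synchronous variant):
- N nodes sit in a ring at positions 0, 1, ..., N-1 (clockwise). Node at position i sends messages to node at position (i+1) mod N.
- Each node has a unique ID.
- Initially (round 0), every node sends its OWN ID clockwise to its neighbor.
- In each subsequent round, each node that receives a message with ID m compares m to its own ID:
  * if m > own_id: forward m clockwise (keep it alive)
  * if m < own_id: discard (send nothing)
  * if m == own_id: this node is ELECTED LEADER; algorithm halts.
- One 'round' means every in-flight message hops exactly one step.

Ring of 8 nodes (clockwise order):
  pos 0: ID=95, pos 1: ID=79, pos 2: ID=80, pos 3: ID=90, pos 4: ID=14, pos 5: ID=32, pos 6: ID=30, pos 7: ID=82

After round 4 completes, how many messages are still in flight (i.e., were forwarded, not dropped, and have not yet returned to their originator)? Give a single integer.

Round 1: pos1(id79) recv 95: fwd; pos2(id80) recv 79: drop; pos3(id90) recv 80: drop; pos4(id14) recv 90: fwd; pos5(id32) recv 14: drop; pos6(id30) recv 32: fwd; pos7(id82) recv 30: drop; pos0(id95) recv 82: drop
Round 2: pos2(id80) recv 95: fwd; pos5(id32) recv 90: fwd; pos7(id82) recv 32: drop
Round 3: pos3(id90) recv 95: fwd; pos6(id30) recv 90: fwd
Round 4: pos4(id14) recv 95: fwd; pos7(id82) recv 90: fwd
After round 4: 2 messages still in flight

Answer: 2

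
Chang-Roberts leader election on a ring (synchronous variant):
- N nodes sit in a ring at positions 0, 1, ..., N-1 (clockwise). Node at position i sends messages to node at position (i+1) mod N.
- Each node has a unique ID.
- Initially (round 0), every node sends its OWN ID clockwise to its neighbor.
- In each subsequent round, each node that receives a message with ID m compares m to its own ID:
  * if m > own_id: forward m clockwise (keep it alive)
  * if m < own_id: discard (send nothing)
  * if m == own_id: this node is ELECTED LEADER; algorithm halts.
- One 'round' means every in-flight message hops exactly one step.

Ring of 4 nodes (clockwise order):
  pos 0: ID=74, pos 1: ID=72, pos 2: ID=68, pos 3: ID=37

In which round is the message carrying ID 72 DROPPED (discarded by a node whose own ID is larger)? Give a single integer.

Round 1: pos1(id72) recv 74: fwd; pos2(id68) recv 72: fwd; pos3(id37) recv 68: fwd; pos0(id74) recv 37: drop
Round 2: pos2(id68) recv 74: fwd; pos3(id37) recv 72: fwd; pos0(id74) recv 68: drop
Round 3: pos3(id37) recv 74: fwd; pos0(id74) recv 72: drop
Round 4: pos0(id74) recv 74: ELECTED
Message ID 72 originates at pos 1; dropped at pos 0 in round 3

Answer: 3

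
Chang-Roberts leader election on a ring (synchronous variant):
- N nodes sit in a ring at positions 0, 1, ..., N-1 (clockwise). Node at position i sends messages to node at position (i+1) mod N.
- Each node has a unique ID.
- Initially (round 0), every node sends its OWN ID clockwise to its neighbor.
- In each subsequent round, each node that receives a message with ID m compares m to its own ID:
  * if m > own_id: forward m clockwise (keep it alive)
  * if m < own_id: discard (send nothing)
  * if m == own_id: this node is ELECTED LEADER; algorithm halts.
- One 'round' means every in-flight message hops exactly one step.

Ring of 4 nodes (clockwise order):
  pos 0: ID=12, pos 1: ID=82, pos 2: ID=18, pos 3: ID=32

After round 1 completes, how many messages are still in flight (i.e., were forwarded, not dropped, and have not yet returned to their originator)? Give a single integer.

Answer: 2

Derivation:
Round 1: pos1(id82) recv 12: drop; pos2(id18) recv 82: fwd; pos3(id32) recv 18: drop; pos0(id12) recv 32: fwd
After round 1: 2 messages still in flight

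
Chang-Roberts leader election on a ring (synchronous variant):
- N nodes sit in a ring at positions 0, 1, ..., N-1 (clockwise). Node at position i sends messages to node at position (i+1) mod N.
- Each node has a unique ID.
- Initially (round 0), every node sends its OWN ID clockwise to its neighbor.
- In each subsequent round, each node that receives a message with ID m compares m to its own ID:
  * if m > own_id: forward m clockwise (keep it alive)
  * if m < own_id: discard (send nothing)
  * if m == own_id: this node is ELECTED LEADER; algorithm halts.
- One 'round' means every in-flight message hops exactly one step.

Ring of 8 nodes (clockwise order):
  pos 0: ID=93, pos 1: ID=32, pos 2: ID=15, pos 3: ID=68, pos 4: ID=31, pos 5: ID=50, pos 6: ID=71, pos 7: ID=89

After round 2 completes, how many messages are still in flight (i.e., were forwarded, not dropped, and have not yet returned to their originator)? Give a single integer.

Answer: 2

Derivation:
Round 1: pos1(id32) recv 93: fwd; pos2(id15) recv 32: fwd; pos3(id68) recv 15: drop; pos4(id31) recv 68: fwd; pos5(id50) recv 31: drop; pos6(id71) recv 50: drop; pos7(id89) recv 71: drop; pos0(id93) recv 89: drop
Round 2: pos2(id15) recv 93: fwd; pos3(id68) recv 32: drop; pos5(id50) recv 68: fwd
After round 2: 2 messages still in flight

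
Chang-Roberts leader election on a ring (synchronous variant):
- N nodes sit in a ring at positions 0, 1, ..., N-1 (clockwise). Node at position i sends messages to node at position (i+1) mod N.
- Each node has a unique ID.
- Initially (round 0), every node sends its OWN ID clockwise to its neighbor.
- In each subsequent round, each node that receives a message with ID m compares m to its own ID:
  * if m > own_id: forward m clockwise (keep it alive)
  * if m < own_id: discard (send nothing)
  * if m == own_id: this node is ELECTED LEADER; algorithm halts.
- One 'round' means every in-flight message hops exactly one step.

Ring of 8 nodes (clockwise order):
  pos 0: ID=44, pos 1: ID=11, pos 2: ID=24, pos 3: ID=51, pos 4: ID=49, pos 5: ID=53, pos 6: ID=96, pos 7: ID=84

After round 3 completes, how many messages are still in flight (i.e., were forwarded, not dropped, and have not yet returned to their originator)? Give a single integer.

Round 1: pos1(id11) recv 44: fwd; pos2(id24) recv 11: drop; pos3(id51) recv 24: drop; pos4(id49) recv 51: fwd; pos5(id53) recv 49: drop; pos6(id96) recv 53: drop; pos7(id84) recv 96: fwd; pos0(id44) recv 84: fwd
Round 2: pos2(id24) recv 44: fwd; pos5(id53) recv 51: drop; pos0(id44) recv 96: fwd; pos1(id11) recv 84: fwd
Round 3: pos3(id51) recv 44: drop; pos1(id11) recv 96: fwd; pos2(id24) recv 84: fwd
After round 3: 2 messages still in flight

Answer: 2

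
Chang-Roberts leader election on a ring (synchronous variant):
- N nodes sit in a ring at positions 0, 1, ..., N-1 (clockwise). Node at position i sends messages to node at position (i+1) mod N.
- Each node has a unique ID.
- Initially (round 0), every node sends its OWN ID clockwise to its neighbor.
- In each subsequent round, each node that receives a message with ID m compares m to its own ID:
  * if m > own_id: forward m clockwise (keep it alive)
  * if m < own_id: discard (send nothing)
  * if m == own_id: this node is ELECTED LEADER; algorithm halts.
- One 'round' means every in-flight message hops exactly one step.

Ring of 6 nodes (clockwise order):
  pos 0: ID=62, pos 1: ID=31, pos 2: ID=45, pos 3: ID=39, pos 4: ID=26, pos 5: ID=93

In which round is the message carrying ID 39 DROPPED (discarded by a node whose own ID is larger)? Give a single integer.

Answer: 2

Derivation:
Round 1: pos1(id31) recv 62: fwd; pos2(id45) recv 31: drop; pos3(id39) recv 45: fwd; pos4(id26) recv 39: fwd; pos5(id93) recv 26: drop; pos0(id62) recv 93: fwd
Round 2: pos2(id45) recv 62: fwd; pos4(id26) recv 45: fwd; pos5(id93) recv 39: drop; pos1(id31) recv 93: fwd
Round 3: pos3(id39) recv 62: fwd; pos5(id93) recv 45: drop; pos2(id45) recv 93: fwd
Round 4: pos4(id26) recv 62: fwd; pos3(id39) recv 93: fwd
Round 5: pos5(id93) recv 62: drop; pos4(id26) recv 93: fwd
Round 6: pos5(id93) recv 93: ELECTED
Message ID 39 originates at pos 3; dropped at pos 5 in round 2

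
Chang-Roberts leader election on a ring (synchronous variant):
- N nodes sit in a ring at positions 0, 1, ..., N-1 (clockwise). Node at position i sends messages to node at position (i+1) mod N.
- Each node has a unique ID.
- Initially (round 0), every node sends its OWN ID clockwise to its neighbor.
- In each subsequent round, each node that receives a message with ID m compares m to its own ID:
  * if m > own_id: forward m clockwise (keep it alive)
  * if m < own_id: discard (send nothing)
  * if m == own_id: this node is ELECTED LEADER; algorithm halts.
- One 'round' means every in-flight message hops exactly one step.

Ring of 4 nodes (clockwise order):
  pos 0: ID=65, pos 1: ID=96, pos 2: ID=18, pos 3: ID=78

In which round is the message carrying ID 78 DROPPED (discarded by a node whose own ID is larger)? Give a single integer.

Round 1: pos1(id96) recv 65: drop; pos2(id18) recv 96: fwd; pos3(id78) recv 18: drop; pos0(id65) recv 78: fwd
Round 2: pos3(id78) recv 96: fwd; pos1(id96) recv 78: drop
Round 3: pos0(id65) recv 96: fwd
Round 4: pos1(id96) recv 96: ELECTED
Message ID 78 originates at pos 3; dropped at pos 1 in round 2

Answer: 2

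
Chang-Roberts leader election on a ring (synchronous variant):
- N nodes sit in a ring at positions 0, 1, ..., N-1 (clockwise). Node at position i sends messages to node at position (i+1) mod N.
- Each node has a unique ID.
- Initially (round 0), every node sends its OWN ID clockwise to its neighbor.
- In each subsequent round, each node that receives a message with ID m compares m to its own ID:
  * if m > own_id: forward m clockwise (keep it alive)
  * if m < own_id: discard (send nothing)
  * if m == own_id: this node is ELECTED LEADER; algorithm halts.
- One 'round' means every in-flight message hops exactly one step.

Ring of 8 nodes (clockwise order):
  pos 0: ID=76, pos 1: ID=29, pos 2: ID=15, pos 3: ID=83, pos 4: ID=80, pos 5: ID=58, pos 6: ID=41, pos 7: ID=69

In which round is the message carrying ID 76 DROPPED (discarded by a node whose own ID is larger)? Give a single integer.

Answer: 3

Derivation:
Round 1: pos1(id29) recv 76: fwd; pos2(id15) recv 29: fwd; pos3(id83) recv 15: drop; pos4(id80) recv 83: fwd; pos5(id58) recv 80: fwd; pos6(id41) recv 58: fwd; pos7(id69) recv 41: drop; pos0(id76) recv 69: drop
Round 2: pos2(id15) recv 76: fwd; pos3(id83) recv 29: drop; pos5(id58) recv 83: fwd; pos6(id41) recv 80: fwd; pos7(id69) recv 58: drop
Round 3: pos3(id83) recv 76: drop; pos6(id41) recv 83: fwd; pos7(id69) recv 80: fwd
Round 4: pos7(id69) recv 83: fwd; pos0(id76) recv 80: fwd
Round 5: pos0(id76) recv 83: fwd; pos1(id29) recv 80: fwd
Round 6: pos1(id29) recv 83: fwd; pos2(id15) recv 80: fwd
Round 7: pos2(id15) recv 83: fwd; pos3(id83) recv 80: drop
Round 8: pos3(id83) recv 83: ELECTED
Message ID 76 originates at pos 0; dropped at pos 3 in round 3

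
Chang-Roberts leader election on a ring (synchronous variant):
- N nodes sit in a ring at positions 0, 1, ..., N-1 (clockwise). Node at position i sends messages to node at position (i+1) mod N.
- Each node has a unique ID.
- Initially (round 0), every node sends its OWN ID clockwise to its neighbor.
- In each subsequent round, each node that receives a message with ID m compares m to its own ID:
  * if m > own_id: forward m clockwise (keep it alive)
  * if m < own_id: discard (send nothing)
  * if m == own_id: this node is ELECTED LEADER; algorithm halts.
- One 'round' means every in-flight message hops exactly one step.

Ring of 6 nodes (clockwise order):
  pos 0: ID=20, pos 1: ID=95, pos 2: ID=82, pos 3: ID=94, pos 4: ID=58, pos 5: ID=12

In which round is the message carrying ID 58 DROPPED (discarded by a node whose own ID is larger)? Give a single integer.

Answer: 3

Derivation:
Round 1: pos1(id95) recv 20: drop; pos2(id82) recv 95: fwd; pos3(id94) recv 82: drop; pos4(id58) recv 94: fwd; pos5(id12) recv 58: fwd; pos0(id20) recv 12: drop
Round 2: pos3(id94) recv 95: fwd; pos5(id12) recv 94: fwd; pos0(id20) recv 58: fwd
Round 3: pos4(id58) recv 95: fwd; pos0(id20) recv 94: fwd; pos1(id95) recv 58: drop
Round 4: pos5(id12) recv 95: fwd; pos1(id95) recv 94: drop
Round 5: pos0(id20) recv 95: fwd
Round 6: pos1(id95) recv 95: ELECTED
Message ID 58 originates at pos 4; dropped at pos 1 in round 3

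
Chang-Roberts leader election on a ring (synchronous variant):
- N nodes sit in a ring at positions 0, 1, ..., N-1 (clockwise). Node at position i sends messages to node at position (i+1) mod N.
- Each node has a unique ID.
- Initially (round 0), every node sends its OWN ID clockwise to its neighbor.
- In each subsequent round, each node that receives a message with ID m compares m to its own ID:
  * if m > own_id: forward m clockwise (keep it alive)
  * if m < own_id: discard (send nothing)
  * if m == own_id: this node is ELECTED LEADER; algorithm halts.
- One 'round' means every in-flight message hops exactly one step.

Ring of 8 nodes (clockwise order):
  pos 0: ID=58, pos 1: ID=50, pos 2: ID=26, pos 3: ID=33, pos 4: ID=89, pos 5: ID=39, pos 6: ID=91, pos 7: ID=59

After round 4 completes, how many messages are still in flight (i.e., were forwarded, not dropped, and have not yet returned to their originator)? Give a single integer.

Round 1: pos1(id50) recv 58: fwd; pos2(id26) recv 50: fwd; pos3(id33) recv 26: drop; pos4(id89) recv 33: drop; pos5(id39) recv 89: fwd; pos6(id91) recv 39: drop; pos7(id59) recv 91: fwd; pos0(id58) recv 59: fwd
Round 2: pos2(id26) recv 58: fwd; pos3(id33) recv 50: fwd; pos6(id91) recv 89: drop; pos0(id58) recv 91: fwd; pos1(id50) recv 59: fwd
Round 3: pos3(id33) recv 58: fwd; pos4(id89) recv 50: drop; pos1(id50) recv 91: fwd; pos2(id26) recv 59: fwd
Round 4: pos4(id89) recv 58: drop; pos2(id26) recv 91: fwd; pos3(id33) recv 59: fwd
After round 4: 2 messages still in flight

Answer: 2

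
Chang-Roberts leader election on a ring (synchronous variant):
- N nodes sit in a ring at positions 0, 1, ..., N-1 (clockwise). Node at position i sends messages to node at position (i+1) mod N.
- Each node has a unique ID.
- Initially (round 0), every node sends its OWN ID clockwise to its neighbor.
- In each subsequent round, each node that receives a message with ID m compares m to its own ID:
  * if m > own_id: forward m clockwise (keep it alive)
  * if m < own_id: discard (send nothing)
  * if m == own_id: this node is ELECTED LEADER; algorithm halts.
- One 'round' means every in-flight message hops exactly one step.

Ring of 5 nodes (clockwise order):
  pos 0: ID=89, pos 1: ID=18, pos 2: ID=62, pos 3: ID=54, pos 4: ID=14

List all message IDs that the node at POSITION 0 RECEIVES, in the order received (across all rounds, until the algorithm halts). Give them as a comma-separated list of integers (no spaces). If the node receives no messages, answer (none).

Answer: 14,54,62,89

Derivation:
Round 1: pos1(id18) recv 89: fwd; pos2(id62) recv 18: drop; pos3(id54) recv 62: fwd; pos4(id14) recv 54: fwd; pos0(id89) recv 14: drop
Round 2: pos2(id62) recv 89: fwd; pos4(id14) recv 62: fwd; pos0(id89) recv 54: drop
Round 3: pos3(id54) recv 89: fwd; pos0(id89) recv 62: drop
Round 4: pos4(id14) recv 89: fwd
Round 5: pos0(id89) recv 89: ELECTED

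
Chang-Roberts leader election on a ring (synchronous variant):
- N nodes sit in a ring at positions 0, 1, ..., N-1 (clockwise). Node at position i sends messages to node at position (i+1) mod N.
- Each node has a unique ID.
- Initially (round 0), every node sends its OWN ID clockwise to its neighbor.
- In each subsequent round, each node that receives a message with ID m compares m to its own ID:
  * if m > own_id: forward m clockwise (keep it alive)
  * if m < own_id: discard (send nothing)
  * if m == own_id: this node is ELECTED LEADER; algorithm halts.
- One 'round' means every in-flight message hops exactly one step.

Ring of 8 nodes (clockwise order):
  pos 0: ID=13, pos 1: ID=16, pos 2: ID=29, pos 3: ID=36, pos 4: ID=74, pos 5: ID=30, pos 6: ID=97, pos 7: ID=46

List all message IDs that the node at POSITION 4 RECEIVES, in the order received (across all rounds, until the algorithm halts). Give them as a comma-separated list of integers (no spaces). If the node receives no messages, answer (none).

Answer: 36,46,97

Derivation:
Round 1: pos1(id16) recv 13: drop; pos2(id29) recv 16: drop; pos3(id36) recv 29: drop; pos4(id74) recv 36: drop; pos5(id30) recv 74: fwd; pos6(id97) recv 30: drop; pos7(id46) recv 97: fwd; pos0(id13) recv 46: fwd
Round 2: pos6(id97) recv 74: drop; pos0(id13) recv 97: fwd; pos1(id16) recv 46: fwd
Round 3: pos1(id16) recv 97: fwd; pos2(id29) recv 46: fwd
Round 4: pos2(id29) recv 97: fwd; pos3(id36) recv 46: fwd
Round 5: pos3(id36) recv 97: fwd; pos4(id74) recv 46: drop
Round 6: pos4(id74) recv 97: fwd
Round 7: pos5(id30) recv 97: fwd
Round 8: pos6(id97) recv 97: ELECTED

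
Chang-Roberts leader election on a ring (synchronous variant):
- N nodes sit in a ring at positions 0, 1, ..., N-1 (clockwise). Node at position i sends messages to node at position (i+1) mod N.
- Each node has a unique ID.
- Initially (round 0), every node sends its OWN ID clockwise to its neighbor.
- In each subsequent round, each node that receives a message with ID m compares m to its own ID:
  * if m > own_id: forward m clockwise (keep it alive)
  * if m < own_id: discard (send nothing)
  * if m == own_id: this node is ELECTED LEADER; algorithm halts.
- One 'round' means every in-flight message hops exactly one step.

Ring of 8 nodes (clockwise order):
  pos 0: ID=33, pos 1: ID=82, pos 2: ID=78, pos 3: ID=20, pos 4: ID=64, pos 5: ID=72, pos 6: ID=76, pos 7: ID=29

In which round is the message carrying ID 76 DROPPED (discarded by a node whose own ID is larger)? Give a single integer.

Round 1: pos1(id82) recv 33: drop; pos2(id78) recv 82: fwd; pos3(id20) recv 78: fwd; pos4(id64) recv 20: drop; pos5(id72) recv 64: drop; pos6(id76) recv 72: drop; pos7(id29) recv 76: fwd; pos0(id33) recv 29: drop
Round 2: pos3(id20) recv 82: fwd; pos4(id64) recv 78: fwd; pos0(id33) recv 76: fwd
Round 3: pos4(id64) recv 82: fwd; pos5(id72) recv 78: fwd; pos1(id82) recv 76: drop
Round 4: pos5(id72) recv 82: fwd; pos6(id76) recv 78: fwd
Round 5: pos6(id76) recv 82: fwd; pos7(id29) recv 78: fwd
Round 6: pos7(id29) recv 82: fwd; pos0(id33) recv 78: fwd
Round 7: pos0(id33) recv 82: fwd; pos1(id82) recv 78: drop
Round 8: pos1(id82) recv 82: ELECTED
Message ID 76 originates at pos 6; dropped at pos 1 in round 3

Answer: 3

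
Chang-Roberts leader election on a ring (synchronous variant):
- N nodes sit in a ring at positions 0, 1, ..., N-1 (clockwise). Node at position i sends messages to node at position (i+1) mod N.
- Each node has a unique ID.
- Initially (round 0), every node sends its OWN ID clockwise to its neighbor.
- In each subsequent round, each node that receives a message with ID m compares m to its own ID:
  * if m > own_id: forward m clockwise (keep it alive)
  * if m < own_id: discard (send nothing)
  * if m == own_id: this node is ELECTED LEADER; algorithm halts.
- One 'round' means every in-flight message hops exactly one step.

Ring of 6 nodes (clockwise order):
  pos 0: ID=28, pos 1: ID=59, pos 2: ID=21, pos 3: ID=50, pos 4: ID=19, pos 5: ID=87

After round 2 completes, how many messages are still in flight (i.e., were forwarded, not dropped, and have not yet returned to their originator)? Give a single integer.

Round 1: pos1(id59) recv 28: drop; pos2(id21) recv 59: fwd; pos3(id50) recv 21: drop; pos4(id19) recv 50: fwd; pos5(id87) recv 19: drop; pos0(id28) recv 87: fwd
Round 2: pos3(id50) recv 59: fwd; pos5(id87) recv 50: drop; pos1(id59) recv 87: fwd
After round 2: 2 messages still in flight

Answer: 2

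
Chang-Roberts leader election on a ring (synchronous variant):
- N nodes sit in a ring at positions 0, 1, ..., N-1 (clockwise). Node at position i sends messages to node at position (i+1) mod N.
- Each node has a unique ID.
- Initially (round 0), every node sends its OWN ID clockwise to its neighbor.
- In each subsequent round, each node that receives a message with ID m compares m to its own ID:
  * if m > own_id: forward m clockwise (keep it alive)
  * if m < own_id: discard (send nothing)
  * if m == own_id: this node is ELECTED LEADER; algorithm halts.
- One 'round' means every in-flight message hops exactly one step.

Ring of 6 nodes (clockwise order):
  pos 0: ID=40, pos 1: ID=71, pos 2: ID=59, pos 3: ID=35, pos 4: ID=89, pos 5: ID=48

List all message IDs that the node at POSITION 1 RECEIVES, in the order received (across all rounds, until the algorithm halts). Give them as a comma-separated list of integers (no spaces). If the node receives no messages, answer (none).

Answer: 40,48,89

Derivation:
Round 1: pos1(id71) recv 40: drop; pos2(id59) recv 71: fwd; pos3(id35) recv 59: fwd; pos4(id89) recv 35: drop; pos5(id48) recv 89: fwd; pos0(id40) recv 48: fwd
Round 2: pos3(id35) recv 71: fwd; pos4(id89) recv 59: drop; pos0(id40) recv 89: fwd; pos1(id71) recv 48: drop
Round 3: pos4(id89) recv 71: drop; pos1(id71) recv 89: fwd
Round 4: pos2(id59) recv 89: fwd
Round 5: pos3(id35) recv 89: fwd
Round 6: pos4(id89) recv 89: ELECTED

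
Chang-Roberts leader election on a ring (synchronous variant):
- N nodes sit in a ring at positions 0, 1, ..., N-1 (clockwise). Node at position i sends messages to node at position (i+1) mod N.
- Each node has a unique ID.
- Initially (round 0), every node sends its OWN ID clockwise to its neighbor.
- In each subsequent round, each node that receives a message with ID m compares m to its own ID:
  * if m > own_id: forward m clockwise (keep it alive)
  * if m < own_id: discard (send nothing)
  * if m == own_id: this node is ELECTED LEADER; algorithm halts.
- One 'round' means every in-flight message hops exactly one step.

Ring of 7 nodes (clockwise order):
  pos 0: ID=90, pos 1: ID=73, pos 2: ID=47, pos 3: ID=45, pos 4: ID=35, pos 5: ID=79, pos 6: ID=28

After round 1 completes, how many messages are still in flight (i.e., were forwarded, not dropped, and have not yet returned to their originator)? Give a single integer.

Answer: 5

Derivation:
Round 1: pos1(id73) recv 90: fwd; pos2(id47) recv 73: fwd; pos3(id45) recv 47: fwd; pos4(id35) recv 45: fwd; pos5(id79) recv 35: drop; pos6(id28) recv 79: fwd; pos0(id90) recv 28: drop
After round 1: 5 messages still in flight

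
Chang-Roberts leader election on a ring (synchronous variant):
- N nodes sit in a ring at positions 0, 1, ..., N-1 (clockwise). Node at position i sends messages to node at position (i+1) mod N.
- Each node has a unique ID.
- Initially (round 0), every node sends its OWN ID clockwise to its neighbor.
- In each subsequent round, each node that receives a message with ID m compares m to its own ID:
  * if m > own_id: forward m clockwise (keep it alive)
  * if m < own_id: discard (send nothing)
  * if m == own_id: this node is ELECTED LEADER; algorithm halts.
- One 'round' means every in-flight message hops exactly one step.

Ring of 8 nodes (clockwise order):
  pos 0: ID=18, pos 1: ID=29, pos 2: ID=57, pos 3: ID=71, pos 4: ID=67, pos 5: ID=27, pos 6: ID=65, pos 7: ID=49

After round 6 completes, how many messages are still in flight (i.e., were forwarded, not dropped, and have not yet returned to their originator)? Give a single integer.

Answer: 2

Derivation:
Round 1: pos1(id29) recv 18: drop; pos2(id57) recv 29: drop; pos3(id71) recv 57: drop; pos4(id67) recv 71: fwd; pos5(id27) recv 67: fwd; pos6(id65) recv 27: drop; pos7(id49) recv 65: fwd; pos0(id18) recv 49: fwd
Round 2: pos5(id27) recv 71: fwd; pos6(id65) recv 67: fwd; pos0(id18) recv 65: fwd; pos1(id29) recv 49: fwd
Round 3: pos6(id65) recv 71: fwd; pos7(id49) recv 67: fwd; pos1(id29) recv 65: fwd; pos2(id57) recv 49: drop
Round 4: pos7(id49) recv 71: fwd; pos0(id18) recv 67: fwd; pos2(id57) recv 65: fwd
Round 5: pos0(id18) recv 71: fwd; pos1(id29) recv 67: fwd; pos3(id71) recv 65: drop
Round 6: pos1(id29) recv 71: fwd; pos2(id57) recv 67: fwd
After round 6: 2 messages still in flight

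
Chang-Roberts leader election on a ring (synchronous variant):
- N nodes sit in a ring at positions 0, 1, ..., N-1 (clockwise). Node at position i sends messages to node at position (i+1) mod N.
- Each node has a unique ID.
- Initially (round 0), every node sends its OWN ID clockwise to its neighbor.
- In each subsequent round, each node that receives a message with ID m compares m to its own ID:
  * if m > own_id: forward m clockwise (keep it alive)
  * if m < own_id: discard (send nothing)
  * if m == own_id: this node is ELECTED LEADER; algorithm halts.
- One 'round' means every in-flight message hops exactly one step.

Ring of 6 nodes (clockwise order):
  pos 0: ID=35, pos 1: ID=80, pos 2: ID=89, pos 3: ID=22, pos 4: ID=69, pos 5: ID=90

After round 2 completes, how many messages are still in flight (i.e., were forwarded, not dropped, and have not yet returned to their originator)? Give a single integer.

Answer: 2

Derivation:
Round 1: pos1(id80) recv 35: drop; pos2(id89) recv 80: drop; pos3(id22) recv 89: fwd; pos4(id69) recv 22: drop; pos5(id90) recv 69: drop; pos0(id35) recv 90: fwd
Round 2: pos4(id69) recv 89: fwd; pos1(id80) recv 90: fwd
After round 2: 2 messages still in flight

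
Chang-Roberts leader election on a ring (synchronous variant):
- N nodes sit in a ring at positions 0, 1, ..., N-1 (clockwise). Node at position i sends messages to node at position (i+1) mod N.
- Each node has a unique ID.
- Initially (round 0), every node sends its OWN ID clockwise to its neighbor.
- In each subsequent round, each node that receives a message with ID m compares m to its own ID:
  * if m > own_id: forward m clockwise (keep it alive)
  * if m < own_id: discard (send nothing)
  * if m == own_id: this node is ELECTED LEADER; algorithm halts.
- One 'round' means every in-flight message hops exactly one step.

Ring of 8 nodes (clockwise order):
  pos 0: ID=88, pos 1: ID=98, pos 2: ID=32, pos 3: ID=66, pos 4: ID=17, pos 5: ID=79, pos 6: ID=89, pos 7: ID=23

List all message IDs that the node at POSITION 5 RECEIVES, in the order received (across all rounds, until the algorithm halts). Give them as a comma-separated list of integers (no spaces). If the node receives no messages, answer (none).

Round 1: pos1(id98) recv 88: drop; pos2(id32) recv 98: fwd; pos3(id66) recv 32: drop; pos4(id17) recv 66: fwd; pos5(id79) recv 17: drop; pos6(id89) recv 79: drop; pos7(id23) recv 89: fwd; pos0(id88) recv 23: drop
Round 2: pos3(id66) recv 98: fwd; pos5(id79) recv 66: drop; pos0(id88) recv 89: fwd
Round 3: pos4(id17) recv 98: fwd; pos1(id98) recv 89: drop
Round 4: pos5(id79) recv 98: fwd
Round 5: pos6(id89) recv 98: fwd
Round 6: pos7(id23) recv 98: fwd
Round 7: pos0(id88) recv 98: fwd
Round 8: pos1(id98) recv 98: ELECTED

Answer: 17,66,98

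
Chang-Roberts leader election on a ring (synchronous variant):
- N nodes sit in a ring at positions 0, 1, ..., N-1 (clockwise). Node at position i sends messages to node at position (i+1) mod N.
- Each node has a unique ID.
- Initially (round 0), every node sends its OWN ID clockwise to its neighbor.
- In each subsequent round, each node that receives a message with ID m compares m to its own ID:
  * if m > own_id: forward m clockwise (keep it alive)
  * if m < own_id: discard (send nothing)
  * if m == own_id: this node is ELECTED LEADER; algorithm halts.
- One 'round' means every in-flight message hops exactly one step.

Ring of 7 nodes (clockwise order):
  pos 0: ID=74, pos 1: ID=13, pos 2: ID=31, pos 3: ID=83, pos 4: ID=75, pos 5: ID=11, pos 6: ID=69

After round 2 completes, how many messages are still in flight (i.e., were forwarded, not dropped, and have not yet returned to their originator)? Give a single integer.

Answer: 3

Derivation:
Round 1: pos1(id13) recv 74: fwd; pos2(id31) recv 13: drop; pos3(id83) recv 31: drop; pos4(id75) recv 83: fwd; pos5(id11) recv 75: fwd; pos6(id69) recv 11: drop; pos0(id74) recv 69: drop
Round 2: pos2(id31) recv 74: fwd; pos5(id11) recv 83: fwd; pos6(id69) recv 75: fwd
After round 2: 3 messages still in flight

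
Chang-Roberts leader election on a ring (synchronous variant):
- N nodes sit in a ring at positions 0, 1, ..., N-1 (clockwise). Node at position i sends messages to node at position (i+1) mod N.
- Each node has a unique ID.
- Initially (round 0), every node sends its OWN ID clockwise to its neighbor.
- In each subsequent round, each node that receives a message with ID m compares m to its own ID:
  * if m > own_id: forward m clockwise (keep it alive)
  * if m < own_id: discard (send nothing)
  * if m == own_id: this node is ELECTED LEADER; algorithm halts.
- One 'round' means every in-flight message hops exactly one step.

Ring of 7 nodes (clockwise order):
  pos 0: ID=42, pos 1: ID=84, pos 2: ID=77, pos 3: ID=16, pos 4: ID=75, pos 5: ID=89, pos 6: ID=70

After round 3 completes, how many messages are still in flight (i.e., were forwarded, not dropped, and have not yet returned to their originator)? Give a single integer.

Round 1: pos1(id84) recv 42: drop; pos2(id77) recv 84: fwd; pos3(id16) recv 77: fwd; pos4(id75) recv 16: drop; pos5(id89) recv 75: drop; pos6(id70) recv 89: fwd; pos0(id42) recv 70: fwd
Round 2: pos3(id16) recv 84: fwd; pos4(id75) recv 77: fwd; pos0(id42) recv 89: fwd; pos1(id84) recv 70: drop
Round 3: pos4(id75) recv 84: fwd; pos5(id89) recv 77: drop; pos1(id84) recv 89: fwd
After round 3: 2 messages still in flight

Answer: 2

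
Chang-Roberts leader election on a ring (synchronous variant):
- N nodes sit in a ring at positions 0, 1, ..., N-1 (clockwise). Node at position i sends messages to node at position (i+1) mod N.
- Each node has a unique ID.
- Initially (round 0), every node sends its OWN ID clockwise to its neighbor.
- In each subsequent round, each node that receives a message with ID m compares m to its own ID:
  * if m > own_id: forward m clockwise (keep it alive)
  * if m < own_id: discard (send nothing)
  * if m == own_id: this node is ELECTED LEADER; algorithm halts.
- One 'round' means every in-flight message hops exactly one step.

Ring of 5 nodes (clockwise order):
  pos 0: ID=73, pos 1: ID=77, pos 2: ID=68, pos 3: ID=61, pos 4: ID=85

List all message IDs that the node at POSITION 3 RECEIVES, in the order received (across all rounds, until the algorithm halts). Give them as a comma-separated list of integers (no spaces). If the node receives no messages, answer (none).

Answer: 68,77,85

Derivation:
Round 1: pos1(id77) recv 73: drop; pos2(id68) recv 77: fwd; pos3(id61) recv 68: fwd; pos4(id85) recv 61: drop; pos0(id73) recv 85: fwd
Round 2: pos3(id61) recv 77: fwd; pos4(id85) recv 68: drop; pos1(id77) recv 85: fwd
Round 3: pos4(id85) recv 77: drop; pos2(id68) recv 85: fwd
Round 4: pos3(id61) recv 85: fwd
Round 5: pos4(id85) recv 85: ELECTED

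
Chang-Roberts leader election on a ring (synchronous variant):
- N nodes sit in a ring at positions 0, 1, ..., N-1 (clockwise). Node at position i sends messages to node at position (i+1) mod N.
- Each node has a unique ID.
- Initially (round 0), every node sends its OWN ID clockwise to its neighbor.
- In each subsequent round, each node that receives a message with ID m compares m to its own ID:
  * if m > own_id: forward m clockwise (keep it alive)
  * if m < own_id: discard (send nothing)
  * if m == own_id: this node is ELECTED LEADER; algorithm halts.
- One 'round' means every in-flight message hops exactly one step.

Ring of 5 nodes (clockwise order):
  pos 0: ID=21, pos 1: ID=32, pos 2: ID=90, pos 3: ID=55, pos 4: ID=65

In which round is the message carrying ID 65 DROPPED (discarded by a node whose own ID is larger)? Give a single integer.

Answer: 3

Derivation:
Round 1: pos1(id32) recv 21: drop; pos2(id90) recv 32: drop; pos3(id55) recv 90: fwd; pos4(id65) recv 55: drop; pos0(id21) recv 65: fwd
Round 2: pos4(id65) recv 90: fwd; pos1(id32) recv 65: fwd
Round 3: pos0(id21) recv 90: fwd; pos2(id90) recv 65: drop
Round 4: pos1(id32) recv 90: fwd
Round 5: pos2(id90) recv 90: ELECTED
Message ID 65 originates at pos 4; dropped at pos 2 in round 3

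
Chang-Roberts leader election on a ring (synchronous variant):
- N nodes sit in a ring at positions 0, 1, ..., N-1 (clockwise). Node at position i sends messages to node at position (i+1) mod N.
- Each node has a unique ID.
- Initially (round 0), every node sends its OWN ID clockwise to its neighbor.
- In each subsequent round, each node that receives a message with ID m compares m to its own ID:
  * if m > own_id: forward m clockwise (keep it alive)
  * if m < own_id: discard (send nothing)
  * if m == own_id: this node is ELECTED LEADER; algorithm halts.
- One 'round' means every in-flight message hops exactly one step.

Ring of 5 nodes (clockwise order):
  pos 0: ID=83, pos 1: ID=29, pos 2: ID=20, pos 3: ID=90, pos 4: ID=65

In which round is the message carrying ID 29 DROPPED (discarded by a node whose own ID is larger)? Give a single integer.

Round 1: pos1(id29) recv 83: fwd; pos2(id20) recv 29: fwd; pos3(id90) recv 20: drop; pos4(id65) recv 90: fwd; pos0(id83) recv 65: drop
Round 2: pos2(id20) recv 83: fwd; pos3(id90) recv 29: drop; pos0(id83) recv 90: fwd
Round 3: pos3(id90) recv 83: drop; pos1(id29) recv 90: fwd
Round 4: pos2(id20) recv 90: fwd
Round 5: pos3(id90) recv 90: ELECTED
Message ID 29 originates at pos 1; dropped at pos 3 in round 2

Answer: 2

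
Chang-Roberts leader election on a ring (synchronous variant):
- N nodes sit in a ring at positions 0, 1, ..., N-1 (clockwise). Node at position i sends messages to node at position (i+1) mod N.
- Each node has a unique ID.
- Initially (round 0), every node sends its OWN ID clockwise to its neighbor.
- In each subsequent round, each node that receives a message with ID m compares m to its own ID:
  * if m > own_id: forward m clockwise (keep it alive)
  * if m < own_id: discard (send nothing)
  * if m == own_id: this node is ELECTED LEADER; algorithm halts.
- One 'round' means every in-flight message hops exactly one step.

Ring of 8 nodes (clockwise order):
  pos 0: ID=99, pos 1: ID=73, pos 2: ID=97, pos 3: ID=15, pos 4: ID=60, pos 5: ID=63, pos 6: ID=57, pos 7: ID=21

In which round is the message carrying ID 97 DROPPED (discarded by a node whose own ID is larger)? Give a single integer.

Round 1: pos1(id73) recv 99: fwd; pos2(id97) recv 73: drop; pos3(id15) recv 97: fwd; pos4(id60) recv 15: drop; pos5(id63) recv 60: drop; pos6(id57) recv 63: fwd; pos7(id21) recv 57: fwd; pos0(id99) recv 21: drop
Round 2: pos2(id97) recv 99: fwd; pos4(id60) recv 97: fwd; pos7(id21) recv 63: fwd; pos0(id99) recv 57: drop
Round 3: pos3(id15) recv 99: fwd; pos5(id63) recv 97: fwd; pos0(id99) recv 63: drop
Round 4: pos4(id60) recv 99: fwd; pos6(id57) recv 97: fwd
Round 5: pos5(id63) recv 99: fwd; pos7(id21) recv 97: fwd
Round 6: pos6(id57) recv 99: fwd; pos0(id99) recv 97: drop
Round 7: pos7(id21) recv 99: fwd
Round 8: pos0(id99) recv 99: ELECTED
Message ID 97 originates at pos 2; dropped at pos 0 in round 6

Answer: 6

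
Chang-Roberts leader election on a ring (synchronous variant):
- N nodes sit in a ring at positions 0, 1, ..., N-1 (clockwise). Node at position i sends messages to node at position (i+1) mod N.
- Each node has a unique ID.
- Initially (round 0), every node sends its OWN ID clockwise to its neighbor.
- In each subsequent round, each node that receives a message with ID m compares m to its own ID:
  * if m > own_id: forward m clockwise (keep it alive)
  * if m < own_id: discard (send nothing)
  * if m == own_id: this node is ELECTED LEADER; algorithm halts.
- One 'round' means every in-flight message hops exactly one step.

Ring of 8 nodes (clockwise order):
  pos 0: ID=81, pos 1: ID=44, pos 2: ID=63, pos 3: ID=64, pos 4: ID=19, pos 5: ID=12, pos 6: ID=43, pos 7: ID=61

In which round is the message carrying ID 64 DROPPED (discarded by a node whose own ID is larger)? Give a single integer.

Round 1: pos1(id44) recv 81: fwd; pos2(id63) recv 44: drop; pos3(id64) recv 63: drop; pos4(id19) recv 64: fwd; pos5(id12) recv 19: fwd; pos6(id43) recv 12: drop; pos7(id61) recv 43: drop; pos0(id81) recv 61: drop
Round 2: pos2(id63) recv 81: fwd; pos5(id12) recv 64: fwd; pos6(id43) recv 19: drop
Round 3: pos3(id64) recv 81: fwd; pos6(id43) recv 64: fwd
Round 4: pos4(id19) recv 81: fwd; pos7(id61) recv 64: fwd
Round 5: pos5(id12) recv 81: fwd; pos0(id81) recv 64: drop
Round 6: pos6(id43) recv 81: fwd
Round 7: pos7(id61) recv 81: fwd
Round 8: pos0(id81) recv 81: ELECTED
Message ID 64 originates at pos 3; dropped at pos 0 in round 5

Answer: 5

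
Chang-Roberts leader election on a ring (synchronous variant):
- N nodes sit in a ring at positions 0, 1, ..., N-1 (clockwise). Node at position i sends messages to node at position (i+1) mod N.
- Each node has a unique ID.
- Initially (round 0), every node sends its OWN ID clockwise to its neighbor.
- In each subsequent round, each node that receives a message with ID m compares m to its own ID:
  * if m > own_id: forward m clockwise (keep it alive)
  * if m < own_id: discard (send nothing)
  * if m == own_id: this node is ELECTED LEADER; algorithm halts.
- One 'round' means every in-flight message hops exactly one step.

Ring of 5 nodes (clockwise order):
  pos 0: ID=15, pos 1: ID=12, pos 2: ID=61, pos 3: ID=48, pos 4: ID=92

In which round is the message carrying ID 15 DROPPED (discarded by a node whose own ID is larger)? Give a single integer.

Answer: 2

Derivation:
Round 1: pos1(id12) recv 15: fwd; pos2(id61) recv 12: drop; pos3(id48) recv 61: fwd; pos4(id92) recv 48: drop; pos0(id15) recv 92: fwd
Round 2: pos2(id61) recv 15: drop; pos4(id92) recv 61: drop; pos1(id12) recv 92: fwd
Round 3: pos2(id61) recv 92: fwd
Round 4: pos3(id48) recv 92: fwd
Round 5: pos4(id92) recv 92: ELECTED
Message ID 15 originates at pos 0; dropped at pos 2 in round 2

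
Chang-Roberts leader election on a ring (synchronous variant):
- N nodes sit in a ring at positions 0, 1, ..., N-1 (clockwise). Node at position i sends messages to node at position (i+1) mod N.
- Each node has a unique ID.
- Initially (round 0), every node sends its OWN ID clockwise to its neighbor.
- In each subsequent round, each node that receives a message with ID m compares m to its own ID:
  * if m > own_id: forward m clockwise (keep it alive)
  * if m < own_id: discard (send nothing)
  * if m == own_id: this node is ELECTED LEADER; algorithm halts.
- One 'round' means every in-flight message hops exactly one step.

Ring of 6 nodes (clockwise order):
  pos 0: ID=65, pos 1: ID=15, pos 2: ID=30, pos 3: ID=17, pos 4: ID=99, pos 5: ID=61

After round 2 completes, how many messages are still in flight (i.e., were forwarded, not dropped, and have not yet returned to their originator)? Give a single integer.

Round 1: pos1(id15) recv 65: fwd; pos2(id30) recv 15: drop; pos3(id17) recv 30: fwd; pos4(id99) recv 17: drop; pos5(id61) recv 99: fwd; pos0(id65) recv 61: drop
Round 2: pos2(id30) recv 65: fwd; pos4(id99) recv 30: drop; pos0(id65) recv 99: fwd
After round 2: 2 messages still in flight

Answer: 2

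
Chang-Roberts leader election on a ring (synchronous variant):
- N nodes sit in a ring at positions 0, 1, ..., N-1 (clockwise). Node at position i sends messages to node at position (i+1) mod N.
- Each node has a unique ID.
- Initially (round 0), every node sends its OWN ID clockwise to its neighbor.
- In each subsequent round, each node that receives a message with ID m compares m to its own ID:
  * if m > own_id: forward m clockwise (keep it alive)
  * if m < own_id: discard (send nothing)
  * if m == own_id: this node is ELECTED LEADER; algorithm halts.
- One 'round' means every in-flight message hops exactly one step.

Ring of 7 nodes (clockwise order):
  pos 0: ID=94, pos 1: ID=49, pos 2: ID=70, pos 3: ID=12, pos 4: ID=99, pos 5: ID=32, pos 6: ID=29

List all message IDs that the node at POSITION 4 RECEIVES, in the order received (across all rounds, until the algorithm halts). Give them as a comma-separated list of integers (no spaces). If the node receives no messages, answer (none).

Answer: 12,70,94,99

Derivation:
Round 1: pos1(id49) recv 94: fwd; pos2(id70) recv 49: drop; pos3(id12) recv 70: fwd; pos4(id99) recv 12: drop; pos5(id32) recv 99: fwd; pos6(id29) recv 32: fwd; pos0(id94) recv 29: drop
Round 2: pos2(id70) recv 94: fwd; pos4(id99) recv 70: drop; pos6(id29) recv 99: fwd; pos0(id94) recv 32: drop
Round 3: pos3(id12) recv 94: fwd; pos0(id94) recv 99: fwd
Round 4: pos4(id99) recv 94: drop; pos1(id49) recv 99: fwd
Round 5: pos2(id70) recv 99: fwd
Round 6: pos3(id12) recv 99: fwd
Round 7: pos4(id99) recv 99: ELECTED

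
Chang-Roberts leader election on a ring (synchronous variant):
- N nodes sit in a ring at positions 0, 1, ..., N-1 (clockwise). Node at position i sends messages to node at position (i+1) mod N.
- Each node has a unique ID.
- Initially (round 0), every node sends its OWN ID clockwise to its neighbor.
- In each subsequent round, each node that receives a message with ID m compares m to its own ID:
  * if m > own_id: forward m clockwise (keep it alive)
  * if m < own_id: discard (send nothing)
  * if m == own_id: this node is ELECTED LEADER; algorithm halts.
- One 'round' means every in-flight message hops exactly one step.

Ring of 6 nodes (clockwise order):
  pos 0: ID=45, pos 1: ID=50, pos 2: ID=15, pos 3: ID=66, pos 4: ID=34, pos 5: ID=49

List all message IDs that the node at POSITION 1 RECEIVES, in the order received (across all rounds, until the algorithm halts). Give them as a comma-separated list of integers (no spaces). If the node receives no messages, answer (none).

Answer: 45,49,66

Derivation:
Round 1: pos1(id50) recv 45: drop; pos2(id15) recv 50: fwd; pos3(id66) recv 15: drop; pos4(id34) recv 66: fwd; pos5(id49) recv 34: drop; pos0(id45) recv 49: fwd
Round 2: pos3(id66) recv 50: drop; pos5(id49) recv 66: fwd; pos1(id50) recv 49: drop
Round 3: pos0(id45) recv 66: fwd
Round 4: pos1(id50) recv 66: fwd
Round 5: pos2(id15) recv 66: fwd
Round 6: pos3(id66) recv 66: ELECTED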